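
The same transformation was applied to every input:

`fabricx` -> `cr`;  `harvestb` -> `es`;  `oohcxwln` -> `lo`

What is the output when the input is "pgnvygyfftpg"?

gnty

The rule is to sort the characters into alphabetical order, then keep one character in every 3, starting at position 3 (positions 3rd, 6th, 9th, ...).
Applying both steps to "pgnvygyfftpg": "ffgggnpptvyy", then "gnty".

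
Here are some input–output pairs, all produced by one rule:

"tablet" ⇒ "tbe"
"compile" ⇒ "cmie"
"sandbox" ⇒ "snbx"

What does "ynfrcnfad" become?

yfcfd

What's happening: keep every other character starting from the first (positions 1st, 3rd, 5th, ...).
On "ynfrcnfad" that produces "yfcfd".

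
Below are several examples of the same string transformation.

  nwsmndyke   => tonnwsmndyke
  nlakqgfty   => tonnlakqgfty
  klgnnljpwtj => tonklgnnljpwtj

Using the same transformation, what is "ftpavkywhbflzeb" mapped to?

Rule — prepend "ton".
For "ftpavkywhbflzeb" the result is "tonftpavkywhbflzeb".

tonftpavkywhbflzeb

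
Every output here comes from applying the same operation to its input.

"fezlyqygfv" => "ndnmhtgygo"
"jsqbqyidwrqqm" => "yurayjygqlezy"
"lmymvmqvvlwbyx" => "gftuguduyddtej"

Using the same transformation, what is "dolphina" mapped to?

Each output is the input with this applied: shift every letter 8 places forward in the alphabet (wrapping around), then move the last 2 characters to the front (rotate right by 2).
Applying that to "dolphina" gives "vilwtxpq".

vilwtxpq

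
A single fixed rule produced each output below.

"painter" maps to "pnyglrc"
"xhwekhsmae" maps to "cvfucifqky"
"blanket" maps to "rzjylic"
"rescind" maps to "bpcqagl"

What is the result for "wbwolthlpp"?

nuzumjrfjn

In each case the input is transformed by: move the last character to the front, then shift every letter 2 places backward in the alphabet (wrapping around).
For "wbwolthlpp" the result is "nuzumjrfjn".
(Check on "blanket": → "tblanke" → "rzjylic" ✓)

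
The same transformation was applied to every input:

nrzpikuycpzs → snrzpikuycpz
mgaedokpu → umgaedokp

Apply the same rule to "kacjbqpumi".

Looking at the pairs, the operation is to move the last character to the front.
"kacjbqpumi" → "ikacjbqpum".

ikacjbqpum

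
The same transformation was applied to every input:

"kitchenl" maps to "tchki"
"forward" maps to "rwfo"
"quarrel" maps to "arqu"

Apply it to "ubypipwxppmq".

The pattern: delete the last 3 characters, then move the first 2 characters to the end (rotate left by 2).
Applying both steps to "ubypipwxppmq": "ubypipwxp", then "ypipwxpub".

ypipwxpub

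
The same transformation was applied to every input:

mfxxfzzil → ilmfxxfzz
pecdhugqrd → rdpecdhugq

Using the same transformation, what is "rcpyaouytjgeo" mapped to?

The transformation: move the last 2 characters to the front (rotate right by 2).
For "rcpyaouytjgeo" the result is "eorcpyaouytjg".

eorcpyaouytjg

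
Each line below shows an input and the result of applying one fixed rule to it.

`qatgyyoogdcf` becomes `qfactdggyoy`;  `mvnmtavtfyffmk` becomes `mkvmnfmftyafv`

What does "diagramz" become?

dzimaag

What's happening: take characters alternately from the front and the back (1st, last, 2nd, 2nd-last, ...), then delete the last character.
Working it through for "diagramz": intermediate "dzimaagr", final "dzimaag".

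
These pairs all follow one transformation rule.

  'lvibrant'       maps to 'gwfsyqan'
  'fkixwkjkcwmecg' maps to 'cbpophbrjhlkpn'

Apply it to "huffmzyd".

kredimzk

In each case the input is transformed by: shift every letter 5 places forward in the alphabet (wrapping around), then move the first 3 characters to the end (rotate left by 3).
On "huffmzyd": the first step gives "mzkkredi", and the second then gives "kredimzk".
(Check on "lvibrant": → "qangwfsy" → "gwfsyqan" ✓)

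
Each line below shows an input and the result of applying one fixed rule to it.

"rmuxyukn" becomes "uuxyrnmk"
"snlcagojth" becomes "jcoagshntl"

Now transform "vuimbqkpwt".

pmkbqvtuwi

Rule — take characters alternately from the front and the back (1st, last, 2nd, 2nd-last, ...), then swap the front and back halves of the string.
Working it through for "vuimbqkpwt": intermediate "vtuwipmkbq", final "pmkbqvtuwi".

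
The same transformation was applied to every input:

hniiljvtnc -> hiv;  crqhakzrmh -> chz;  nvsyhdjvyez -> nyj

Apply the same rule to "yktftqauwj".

yfa

The transformation: delete the last 3 characters, then keep one character in every 3, starting at position 1 (positions 1st, 4th, 7th, ...).
On "yktftqauwj" that produces "yfa".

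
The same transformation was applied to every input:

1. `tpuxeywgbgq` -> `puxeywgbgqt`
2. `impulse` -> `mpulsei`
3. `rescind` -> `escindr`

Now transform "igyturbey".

gyturbeyi

Looking at the pairs, the operation is to move the first character to the end.
So "igyturbey" becomes "gyturbeyi".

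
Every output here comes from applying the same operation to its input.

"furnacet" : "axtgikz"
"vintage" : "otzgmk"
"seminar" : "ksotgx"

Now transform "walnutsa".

What's happening: shift every letter 6 places forward in the alphabet (wrapping around), then delete the first character.
Doing the same to "walnutsa": "grtazyg".

grtazyg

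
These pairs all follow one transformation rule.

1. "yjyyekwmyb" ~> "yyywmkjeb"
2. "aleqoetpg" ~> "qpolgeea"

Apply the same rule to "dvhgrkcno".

ronkhgdc

Each output is the input with this applied: sort the characters into reverse alphabetical order, then delete the first character.
Applying both steps to "dvhgrkcno": "vronkhgdc", then "ronkhgdc".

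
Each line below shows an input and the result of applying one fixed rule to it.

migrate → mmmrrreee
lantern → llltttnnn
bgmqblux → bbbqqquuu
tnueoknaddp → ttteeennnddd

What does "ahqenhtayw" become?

The pattern: keep one character in every 3, starting at position 1 (positions 1st, 4th, 7th, ...), then repeat every character 3 times.
Applying both steps to "ahqenhtayw": "aetw", then "aaaeeetttwww".
(Check on "migrate": → "mre" → "mmmrrreee" ✓)

aaaeeetttwww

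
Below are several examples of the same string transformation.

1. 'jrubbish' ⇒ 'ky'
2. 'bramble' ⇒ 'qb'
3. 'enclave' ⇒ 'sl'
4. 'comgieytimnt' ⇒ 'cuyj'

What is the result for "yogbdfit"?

wv

Rule — shift every letter 10 places backward in the alphabet (wrapping around), then keep one character in every 3, starting at position 3 (positions 3rd, 6th, 9th, ...).
"yogbdfit" → "wv".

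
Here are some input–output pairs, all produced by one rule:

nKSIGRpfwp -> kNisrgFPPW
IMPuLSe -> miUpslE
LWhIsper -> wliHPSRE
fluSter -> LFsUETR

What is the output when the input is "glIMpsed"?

LGmiSPDE

The rule is to swap each adjacent pair of characters (1↔2, 3↔4, ...), then flip the case of every letter.
Working it through for "glIMpsed": intermediate "lgMIspde", final "LGmiSPDE".
(Check on "LWhIsper": → "WLIhpsre" → "wliHPSRE" ✓)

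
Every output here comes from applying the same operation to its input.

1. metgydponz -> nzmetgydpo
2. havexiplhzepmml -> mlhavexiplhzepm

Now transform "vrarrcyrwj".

wjvrarrcyr

The rule is to move the last 2 characters to the front (rotate right by 2).
Doing the same to "vrarrcyrwj": "wjvrarrcyr".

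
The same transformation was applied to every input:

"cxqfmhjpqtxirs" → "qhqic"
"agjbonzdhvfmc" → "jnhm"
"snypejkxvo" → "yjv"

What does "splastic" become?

Looking at the pairs, the operation is to move the first character to the end, then keep one character in every 3, starting at position 2 (positions 2nd, 5th, 8th, ...).
Starting from "splastic": after the first operation, "plastics"; after the second, "lts".

lts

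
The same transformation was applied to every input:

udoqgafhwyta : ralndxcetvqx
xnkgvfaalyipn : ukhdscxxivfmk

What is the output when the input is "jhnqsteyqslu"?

geknpqbvnpir

The rule is to shift every letter 3 places backward in the alphabet (wrapping around).
Applying that to "jhnqsteyqslu" gives "geknpqbvnpir".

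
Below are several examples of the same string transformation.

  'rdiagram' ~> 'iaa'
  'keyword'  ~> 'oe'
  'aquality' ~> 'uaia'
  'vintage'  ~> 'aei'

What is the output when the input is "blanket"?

ae

Looking at the pairs, the operation is to move the first 2 characters to the end (rotate left by 2), then keep only the vowels.
"blanket" → "anketbl" → "ae".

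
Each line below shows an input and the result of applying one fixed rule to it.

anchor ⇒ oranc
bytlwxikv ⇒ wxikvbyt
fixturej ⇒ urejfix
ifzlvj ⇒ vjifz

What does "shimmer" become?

Looking at the pairs, the operation is to move the first 3 characters to the end (rotate left by 3), then delete the first character.
Applying that to "shimmer" gives "mershi".

mershi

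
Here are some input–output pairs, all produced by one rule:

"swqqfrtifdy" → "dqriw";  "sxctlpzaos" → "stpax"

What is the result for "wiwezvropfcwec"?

cevofwi

Looking at the pairs, the operation is to keep every other character starting from the second (positions 2nd, 4th, 6th, ...), then swap the first and last characters.
On "wiwezvropfcwec": the first step gives "ievofwc", and the second then gives "cevofwi".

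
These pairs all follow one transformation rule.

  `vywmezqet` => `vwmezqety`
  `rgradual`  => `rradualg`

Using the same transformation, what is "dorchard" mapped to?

What's happening: move the first character to the end, then swap the first and last characters.
Applying that to "dorchard" gives "drchardo".

drchardo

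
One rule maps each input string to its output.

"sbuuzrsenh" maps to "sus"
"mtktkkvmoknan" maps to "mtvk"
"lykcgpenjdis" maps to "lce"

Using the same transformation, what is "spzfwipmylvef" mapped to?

sfpl

Looking at the pairs, the operation is to delete the last 3 characters, then keep one character in every 3, starting at position 1 (positions 1st, 4th, 7th, ...).
"spzfwipmylvef" → "spzfwipmyl" → "sfpl".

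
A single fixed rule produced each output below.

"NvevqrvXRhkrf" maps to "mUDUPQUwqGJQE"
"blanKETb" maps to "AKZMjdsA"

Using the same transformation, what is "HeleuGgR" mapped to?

The transformation: flip the case of every letter, then shift every letter 1 place backward in the alphabet (wrapping around).
Applying that to "HeleuGgR" gives "gDKDTfFq".

gDKDTfFq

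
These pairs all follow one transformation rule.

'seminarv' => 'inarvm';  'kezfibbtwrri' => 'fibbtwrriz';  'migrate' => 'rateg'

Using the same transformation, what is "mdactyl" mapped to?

ctyla

The transformation: delete the first 2 characters, then move the first character to the end.
Starting from "mdactyl": after the first operation, "actyl"; after the second, "ctyla".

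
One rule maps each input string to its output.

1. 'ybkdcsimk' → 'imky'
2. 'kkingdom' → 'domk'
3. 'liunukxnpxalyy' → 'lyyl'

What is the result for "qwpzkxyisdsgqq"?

The transformation: move the last 3 characters to the front (rotate right by 3), then keep only the first 4 characters.
On "qwpzkxyisdsgqq" that produces "gqqq".

gqqq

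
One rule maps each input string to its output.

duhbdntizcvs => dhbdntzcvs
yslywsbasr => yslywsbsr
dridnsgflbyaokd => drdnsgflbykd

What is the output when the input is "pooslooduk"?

psldk

The transformation: remove every vowel.
For "pooslooduk" the result is "psldk".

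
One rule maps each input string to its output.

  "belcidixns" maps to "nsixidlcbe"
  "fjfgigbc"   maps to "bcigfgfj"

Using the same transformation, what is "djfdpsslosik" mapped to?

ikosslpsfddj

Looking at the pairs, the operation is to swap each adjacent pair of characters (1↔2, 3↔4, ...), then reverse the string.
Working it through for "djfdpsslosik": intermediate "jddfsplssoki", final "ikosslpsfddj".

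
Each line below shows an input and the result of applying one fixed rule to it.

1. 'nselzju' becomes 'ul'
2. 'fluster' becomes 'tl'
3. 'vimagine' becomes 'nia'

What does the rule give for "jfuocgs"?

sg

Rule — sort the characters into reverse alphabetical order, then keep one character in every 3, starting at position 2 (positions 2nd, 5th, 8th, ...).
"jfuocgs" → "sg".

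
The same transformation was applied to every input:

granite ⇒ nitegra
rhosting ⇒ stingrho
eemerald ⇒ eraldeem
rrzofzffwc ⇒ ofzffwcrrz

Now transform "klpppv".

ppvklp

Each output is the input with this applied: move the first 3 characters to the end (rotate left by 3).
On "klpppv" that produces "ppvklp".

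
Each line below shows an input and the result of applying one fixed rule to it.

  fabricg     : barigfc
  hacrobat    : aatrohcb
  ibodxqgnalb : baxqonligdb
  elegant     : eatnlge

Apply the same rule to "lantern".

In each case the input is transformed by: sort the characters into reverse alphabetical order, then move the last 2 characters to the front (rotate right by 2).
Applying both steps to "lantern": "trnnlea", then "eatrnnl".

eatrnnl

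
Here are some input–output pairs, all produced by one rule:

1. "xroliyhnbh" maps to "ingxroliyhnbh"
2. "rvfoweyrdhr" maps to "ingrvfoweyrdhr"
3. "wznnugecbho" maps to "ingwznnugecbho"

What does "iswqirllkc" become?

In each case the input is transformed by: prepend "ing".
On "iswqirllkc" that produces "ingiswqirllkc".

ingiswqirllkc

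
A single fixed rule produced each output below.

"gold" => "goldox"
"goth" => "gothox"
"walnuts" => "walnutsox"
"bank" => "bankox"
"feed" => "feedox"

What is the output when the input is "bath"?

bathox

The pattern: append "ox".
For "bath" the result is "bathox".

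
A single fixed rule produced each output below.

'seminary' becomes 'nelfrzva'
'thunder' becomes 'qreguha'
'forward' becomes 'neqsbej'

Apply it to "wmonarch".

epujzban

In each case the input is transformed by: shift every letter 13 places forward in the alphabet (wrapping around) — i.e. ROT13, then move the last 3 characters to the front (rotate right by 3).
For "wmonarch", step one produces "jzbanepu"; step two turns that into "epujzban".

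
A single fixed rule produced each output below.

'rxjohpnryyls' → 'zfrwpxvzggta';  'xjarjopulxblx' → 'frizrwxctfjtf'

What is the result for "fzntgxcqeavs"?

nhvbofkymida

Rule — shift every letter 8 places forward in the alphabet (wrapping around).
"fzntgxcqeavs" → "nhvbofkymida".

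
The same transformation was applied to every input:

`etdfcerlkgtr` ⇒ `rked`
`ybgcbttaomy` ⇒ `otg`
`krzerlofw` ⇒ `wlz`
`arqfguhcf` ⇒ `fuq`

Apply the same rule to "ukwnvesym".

mew

In each case the input is transformed by: keep one character in every 3, starting at position 3 (positions 3rd, 6th, 9th, ...), then reverse the string.
Starting from "ukwnvesym": after the first operation, "wem"; after the second, "mew".
(Check on "arqfguhcf": → "quf" → "fuq" ✓)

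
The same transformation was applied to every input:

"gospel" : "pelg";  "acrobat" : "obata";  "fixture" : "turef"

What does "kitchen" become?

chenk

Rule — move the first 3 characters to the end (rotate left by 3), then delete the last 2 characters.
On "kitchen": the first step gives "chenkit", and the second then gives "chenk".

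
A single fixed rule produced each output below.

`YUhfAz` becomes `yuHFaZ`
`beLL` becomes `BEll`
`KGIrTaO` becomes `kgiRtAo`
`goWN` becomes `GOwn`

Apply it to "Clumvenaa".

The pattern: flip the case of every letter.
"Clumvenaa" → "cLUMVENAA".

cLUMVENAA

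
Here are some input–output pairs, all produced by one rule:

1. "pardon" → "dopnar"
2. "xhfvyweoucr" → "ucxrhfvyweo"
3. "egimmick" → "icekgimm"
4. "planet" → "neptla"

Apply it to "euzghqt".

The transformation: swap the first and last characters, then move the last 3 characters to the front (rotate right by 3).
Applying both steps to "euzghqt": "tuzghqe", then "hqetuzg".

hqetuzg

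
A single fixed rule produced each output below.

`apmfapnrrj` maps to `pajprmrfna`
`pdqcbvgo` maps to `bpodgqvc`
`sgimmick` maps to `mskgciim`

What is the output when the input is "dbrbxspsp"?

Each output is the input with this applied: take characters alternately from the front and the back (1st, last, 2nd, 2nd-last, ...), then move the last character to the front.
For "dbrbxspsp", step one produces "dpbsrpbsx"; step two turns that into "xdpbsrpbs".

xdpbsrpbs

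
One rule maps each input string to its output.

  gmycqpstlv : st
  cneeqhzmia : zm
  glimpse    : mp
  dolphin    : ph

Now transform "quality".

The transformation: delete the last 2 characters, then keep only the last 2 characters.
On "quality": the first step gives "quali", and the second then gives "li".

li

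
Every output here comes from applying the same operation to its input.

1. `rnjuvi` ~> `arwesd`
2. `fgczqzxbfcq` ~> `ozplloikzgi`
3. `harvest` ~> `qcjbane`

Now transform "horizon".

What's happening: take characters alternately from the front and the back (1st, last, 2nd, 2nd-last, ...), then shift every letter 9 places forward in the alphabet (wrapping around).
Working it through for "horizon": intermediate "hnoorzi", final "qwxxair".

qwxxair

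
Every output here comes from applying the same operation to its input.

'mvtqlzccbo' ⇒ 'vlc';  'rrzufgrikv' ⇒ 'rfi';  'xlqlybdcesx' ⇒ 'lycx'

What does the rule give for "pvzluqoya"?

vuy

Rule — keep one character in every 3, starting at position 2 (positions 2nd, 5th, 8th, ...).
Applying that to "pvzluqoya" gives "vuy".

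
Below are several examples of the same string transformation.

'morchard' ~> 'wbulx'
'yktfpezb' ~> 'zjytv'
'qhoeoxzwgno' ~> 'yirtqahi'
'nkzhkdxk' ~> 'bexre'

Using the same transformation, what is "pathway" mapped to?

bqus

What's happening: shift every letter 6 places backward in the alphabet (wrapping around), then delete the first 3 characters.
On "pathway": the first step gives "junbqus", and the second then gives "bqus".
(Check on "nkzhkdxk": → "hetbexre" → "bexre" ✓)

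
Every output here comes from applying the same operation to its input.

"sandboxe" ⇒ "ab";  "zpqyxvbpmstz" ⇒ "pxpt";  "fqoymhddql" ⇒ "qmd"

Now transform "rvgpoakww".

vow

Looking at the pairs, the operation is to move the last character to the front, then keep one character in every 3, starting at position 3 (positions 3rd, 6th, 9th, ...).
Starting from "rvgpoakww": after the first operation, "wrvgpoakw"; after the second, "vow".
(Check on "sandboxe": → "esandbox" → "ab" ✓)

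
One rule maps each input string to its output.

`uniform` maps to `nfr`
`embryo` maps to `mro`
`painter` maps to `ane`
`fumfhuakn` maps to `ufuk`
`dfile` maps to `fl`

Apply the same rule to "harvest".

Looking at the pairs, the operation is to keep every other character starting from the second (positions 2nd, 4th, 6th, ...).
Doing the same to "harvest": "avs".

avs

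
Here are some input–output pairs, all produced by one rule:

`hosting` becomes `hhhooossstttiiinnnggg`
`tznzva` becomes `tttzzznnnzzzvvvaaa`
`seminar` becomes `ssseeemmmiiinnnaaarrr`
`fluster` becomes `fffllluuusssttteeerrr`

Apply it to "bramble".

Rule — repeat every character 3 times.
Applying that to "bramble" gives "bbbrrraaammmbbbllleee".

bbbrrraaammmbbbllleee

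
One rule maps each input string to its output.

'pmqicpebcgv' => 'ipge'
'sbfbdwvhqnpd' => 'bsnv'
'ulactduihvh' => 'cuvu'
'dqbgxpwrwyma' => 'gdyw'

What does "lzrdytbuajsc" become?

Rule — keep one character in every 3, starting at position 1 (positions 1st, 4th, 7th, ...), then swap each adjacent pair of characters (1↔2, 3↔4, ...).
"lzrdytbuajsc" → "ldbj" → "dljb".

dljb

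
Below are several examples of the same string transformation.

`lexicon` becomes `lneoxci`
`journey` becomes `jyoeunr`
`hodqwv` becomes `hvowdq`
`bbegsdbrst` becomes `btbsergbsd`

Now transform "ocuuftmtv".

The rule is to take characters alternately from the front and the back (1st, last, 2nd, 2nd-last, ...).
Applying that to "ocuuftmtv" gives "ovctumutf".

ovctumutf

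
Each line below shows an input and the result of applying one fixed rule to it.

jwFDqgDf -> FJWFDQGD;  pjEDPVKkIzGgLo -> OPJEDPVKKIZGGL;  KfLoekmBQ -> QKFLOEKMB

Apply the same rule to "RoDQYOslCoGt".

The pattern: move the last character to the front, then convert every letter to uppercase.
"RoDQYOslCoGt" → "TRODQYOSLCOG".

TRODQYOSLCOG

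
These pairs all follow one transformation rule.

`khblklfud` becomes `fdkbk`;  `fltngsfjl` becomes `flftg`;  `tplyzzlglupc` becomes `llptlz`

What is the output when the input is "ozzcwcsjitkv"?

sikozw

The rule is to keep every other character starting from the first (positions 1st, 3rd, 5th, ...), then move the first 3 characters to the end (rotate left by 3).
"ozzcwcsjitkv" → "ozwsik" → "sikozw".
(Check on "khblklfud": → "kbkfd" → "fdkbk" ✓)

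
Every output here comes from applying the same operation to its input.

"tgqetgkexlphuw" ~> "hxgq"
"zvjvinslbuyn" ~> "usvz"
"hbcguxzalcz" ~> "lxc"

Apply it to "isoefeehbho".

Rule — reverse the string, then keep one character in every 3, starting at position 3 (positions 3rd, 6th, 9th, ...).
Starting from "isoefeehbho": after the first operation, "ohbheefeosi"; after the second, "beo".

beo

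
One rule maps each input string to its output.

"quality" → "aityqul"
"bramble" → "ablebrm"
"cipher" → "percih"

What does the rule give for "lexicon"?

Looking at the pairs, the operation is to move the first 3 characters to the end (rotate left by 3), then swap the first and last characters.
Starting from "lexicon": after the first operation, "iconlex"; after the second, "xconlei".

xconlei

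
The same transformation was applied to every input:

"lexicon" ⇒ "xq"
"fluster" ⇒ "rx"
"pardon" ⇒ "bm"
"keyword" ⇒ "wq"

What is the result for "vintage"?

In each case the input is transformed by: shift every letter 12 places forward in the alphabet (wrapping around), then keep only the first 2 characters.
"vintage" → "hu".

hu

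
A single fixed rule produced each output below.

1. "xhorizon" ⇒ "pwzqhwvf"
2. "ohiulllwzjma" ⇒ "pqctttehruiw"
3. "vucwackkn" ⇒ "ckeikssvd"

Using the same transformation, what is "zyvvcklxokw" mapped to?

gddkstfwseh

Looking at the pairs, the operation is to shift every letter 8 places forward in the alphabet (wrapping around), then move the first character to the end.
Working it through for "zyvvcklxokw": intermediate "hgddkstfwse", final "gddkstfwseh".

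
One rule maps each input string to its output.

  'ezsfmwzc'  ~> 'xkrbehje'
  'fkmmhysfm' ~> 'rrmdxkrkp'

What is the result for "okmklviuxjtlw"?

The rule is to shift every letter 5 places forward in the alphabet (wrapping around), then move the first 2 characters to the end (rotate left by 2).
On "okmklviuxjtlw": the first step gives "tprpqanzcoyqb", and the second then gives "rpqanzcoyqbtp".

rpqanzcoyqbtp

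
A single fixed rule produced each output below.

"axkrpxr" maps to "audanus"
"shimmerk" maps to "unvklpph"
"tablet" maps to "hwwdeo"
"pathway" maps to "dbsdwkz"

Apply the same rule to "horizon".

Looking at the pairs, the operation is to shift every letter 3 places forward in the alphabet (wrapping around), then move the last 2 characters to the front (rotate right by 2).
"horizon" → "krulcrq" → "rqkrulc".

rqkrulc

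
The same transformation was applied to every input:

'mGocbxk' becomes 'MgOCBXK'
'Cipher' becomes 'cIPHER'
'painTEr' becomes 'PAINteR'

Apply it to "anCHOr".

ANchoR

Looking at the pairs, the operation is to flip the case of every letter.
On "anCHOr" that produces "ANchoR".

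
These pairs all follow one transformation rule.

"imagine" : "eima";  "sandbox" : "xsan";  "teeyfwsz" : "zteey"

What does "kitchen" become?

Rule — move the last character to the front, then delete the last 3 characters.
Working it through for "kitchen": intermediate "nkitche", final "nkit".

nkit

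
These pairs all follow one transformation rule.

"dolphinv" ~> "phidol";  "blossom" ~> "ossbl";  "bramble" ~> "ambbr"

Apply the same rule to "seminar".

Rule — delete the last 2 characters, then move the last 3 characters to the front (rotate right by 3).
Working it through for "seminar": intermediate "semin", final "minse".

minse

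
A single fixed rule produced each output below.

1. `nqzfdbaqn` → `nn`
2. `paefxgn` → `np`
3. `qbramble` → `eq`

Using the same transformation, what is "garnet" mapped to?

The rule is to move the first character to the end, then keep only the last 2 characters.
Starting from "garnet": after the first operation, "arnetg"; after the second, "tg".

tg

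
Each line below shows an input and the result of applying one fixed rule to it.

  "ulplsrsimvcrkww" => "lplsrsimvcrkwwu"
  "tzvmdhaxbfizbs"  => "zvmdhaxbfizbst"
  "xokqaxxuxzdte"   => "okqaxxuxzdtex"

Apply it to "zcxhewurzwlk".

In each case the input is transformed by: move the first character to the end.
"zcxhewurzwlk" → "cxhewurzwlkz".

cxhewurzwlkz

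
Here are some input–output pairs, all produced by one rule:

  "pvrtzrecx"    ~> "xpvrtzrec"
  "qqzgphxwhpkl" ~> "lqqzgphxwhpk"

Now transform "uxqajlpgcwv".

vuxqajlpgcw

The rule is to move the last character to the front.
So "uxqajlpgcwv" becomes "vuxqajlpgcw".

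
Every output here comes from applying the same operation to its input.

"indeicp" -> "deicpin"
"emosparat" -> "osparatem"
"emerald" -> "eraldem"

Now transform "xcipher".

ipherxc

What's happening: move the first 2 characters to the end (rotate left by 2).
"xcipher" → "ipherxc".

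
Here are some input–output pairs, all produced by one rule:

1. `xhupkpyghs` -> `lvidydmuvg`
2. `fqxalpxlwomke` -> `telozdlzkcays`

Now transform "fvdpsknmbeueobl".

The pattern: shift every letter 12 places backward in the alphabet (wrapping around).
So "fvdpsknmbeueobl" becomes "tjrdgybapsiscpz".

tjrdgybapsiscpz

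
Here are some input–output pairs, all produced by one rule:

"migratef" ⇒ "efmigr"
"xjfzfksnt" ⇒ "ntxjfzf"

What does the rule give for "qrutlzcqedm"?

dmqrutlzc

The transformation: move the last 2 characters to the front (rotate right by 2), then delete the last 2 characters.
For "qrutlzcqedm", step one produces "dmqrutlzcqe"; step two turns that into "dmqrutlzc".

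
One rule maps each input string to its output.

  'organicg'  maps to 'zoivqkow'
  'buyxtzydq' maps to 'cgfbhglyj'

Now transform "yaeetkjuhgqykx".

immbsrcpoygsfg

Looking at the pairs, the operation is to move the first character to the end, then shift every letter 8 places forward in the alphabet (wrapping around).
Starting from "yaeetkjuhgqykx": after the first operation, "aeetkjuhgqykxy"; after the second, "immbsrcpoygsfg".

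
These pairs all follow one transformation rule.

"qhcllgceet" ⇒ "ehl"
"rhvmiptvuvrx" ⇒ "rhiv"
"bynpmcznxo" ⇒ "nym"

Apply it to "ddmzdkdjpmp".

pddj

Looking at the pairs, the operation is to keep one character in every 3, starting at position 2 (positions 2nd, 5th, 8th, ...), then move the last character to the front.
On "ddmzdkdjpmp": the first step gives "ddjp", and the second then gives "pddj".
(Check on "rhvmiptvuvrx": → "hivr" → "rhiv" ✓)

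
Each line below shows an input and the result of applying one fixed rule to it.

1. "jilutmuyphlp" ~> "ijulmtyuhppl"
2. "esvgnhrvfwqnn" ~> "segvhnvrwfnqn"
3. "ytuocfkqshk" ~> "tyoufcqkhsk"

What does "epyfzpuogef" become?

In each case the input is transformed by: swap each adjacent pair of characters (1↔2, 3↔4, ...).
"epyfzpuogef" → "pefypzouegf".

pefypzouegf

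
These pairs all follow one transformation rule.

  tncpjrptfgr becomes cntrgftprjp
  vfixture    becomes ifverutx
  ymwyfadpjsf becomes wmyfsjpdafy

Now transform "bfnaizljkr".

Rule — reverse the string, then move the last 3 characters to the front (rotate right by 3).
"bfnaizljkr" → "nfbrkjlzia".

nfbrkjlzia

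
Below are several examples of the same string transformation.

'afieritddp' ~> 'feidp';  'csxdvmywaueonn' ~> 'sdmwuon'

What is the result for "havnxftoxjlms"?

Looking at the pairs, the operation is to keep every other character starting from the second (positions 2nd, 4th, 6th, ...).
So "havnxftoxjlms" becomes "anfojm".

anfojm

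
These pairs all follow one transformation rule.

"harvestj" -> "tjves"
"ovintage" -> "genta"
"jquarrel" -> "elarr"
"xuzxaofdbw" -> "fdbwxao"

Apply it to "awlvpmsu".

suvpm

Each output is the input with this applied: delete the first 3 characters, then move the first 3 characters to the end (rotate left by 3).
Applying that to "awlvpmsu" gives "suvpm".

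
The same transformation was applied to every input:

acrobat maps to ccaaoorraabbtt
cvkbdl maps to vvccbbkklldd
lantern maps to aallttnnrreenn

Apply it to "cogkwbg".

oocckkggbbwwgg

Looking at the pairs, the operation is to swap each adjacent pair of characters (1↔2, 3↔4, ...), then double every character.
"cogkwbg" → "oocckkggbbwwgg".
(Check on "acrobat": → "caorabt" → "ccaaoorraabbtt" ✓)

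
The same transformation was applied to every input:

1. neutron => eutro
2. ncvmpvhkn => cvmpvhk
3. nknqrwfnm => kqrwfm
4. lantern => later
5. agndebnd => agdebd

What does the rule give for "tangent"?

The rule is to remove every "n".
For "tangent" the result is "taget".

taget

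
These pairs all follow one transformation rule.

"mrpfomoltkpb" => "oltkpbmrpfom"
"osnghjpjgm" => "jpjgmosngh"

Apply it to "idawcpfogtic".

fogticidawcp

The pattern: swap the front and back halves of the string.
Applying that to "idawcpfogtic" gives "fogticidawcp".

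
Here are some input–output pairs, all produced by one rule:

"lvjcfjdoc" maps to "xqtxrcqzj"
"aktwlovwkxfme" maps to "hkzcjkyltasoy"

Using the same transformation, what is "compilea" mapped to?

adwzsoqc

Each output is the input with this applied: move the first 2 characters to the end (rotate left by 2), then shift every letter 12 places backward in the alphabet (wrapping around).
Starting from "compilea": after the first operation, "mpileaco"; after the second, "adwzsoqc".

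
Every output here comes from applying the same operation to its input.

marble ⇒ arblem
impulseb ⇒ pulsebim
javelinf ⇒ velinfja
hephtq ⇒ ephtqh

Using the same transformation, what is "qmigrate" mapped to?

The pattern: move the last 2 characters to the front (rotate right by 2), then swap the front and back halves of the string.
"qmigrate" → "teqmigra" → "igrateqm".

igrateqm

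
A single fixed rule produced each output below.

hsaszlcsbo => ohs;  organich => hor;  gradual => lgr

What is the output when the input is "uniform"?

Looking at the pairs, the operation is to move the first 2 characters to the end (rotate left by 2), then keep only the last 3 characters.
Applying both steps to "uniform": "iformun", then "mun".
(Check on "gradual": → "adualgr" → "lgr" ✓)

mun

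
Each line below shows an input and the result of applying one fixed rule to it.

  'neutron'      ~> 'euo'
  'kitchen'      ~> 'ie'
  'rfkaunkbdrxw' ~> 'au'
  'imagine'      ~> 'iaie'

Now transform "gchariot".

aio

In each case the input is transformed by: keep only the vowels.
For "gchariot" the result is "aio".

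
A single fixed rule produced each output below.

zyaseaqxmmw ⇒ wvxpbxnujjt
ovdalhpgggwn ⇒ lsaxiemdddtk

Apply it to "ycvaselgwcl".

vzsxpbidtzi

The transformation: shift every letter 3 places backward in the alphabet (wrapping around).
Applying that to "ycvaselgwcl" gives "vzsxpbidtzi".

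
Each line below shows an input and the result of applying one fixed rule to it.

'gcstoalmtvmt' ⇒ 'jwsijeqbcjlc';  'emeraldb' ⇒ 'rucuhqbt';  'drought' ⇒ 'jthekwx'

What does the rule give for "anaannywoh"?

In each case the input is transformed by: move the last character to the front, then shift every letter 10 places backward in the alphabet (wrapping around).
Applying both steps to "anaannywoh": "hanaannywo", then "xqdqqddome".

xqdqqddome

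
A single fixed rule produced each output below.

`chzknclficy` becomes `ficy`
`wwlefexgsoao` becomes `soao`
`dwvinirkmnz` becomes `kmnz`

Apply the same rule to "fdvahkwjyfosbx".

The transformation: keep only the last 4 characters.
On "fdvahkwjyfosbx" that produces "osbx".

osbx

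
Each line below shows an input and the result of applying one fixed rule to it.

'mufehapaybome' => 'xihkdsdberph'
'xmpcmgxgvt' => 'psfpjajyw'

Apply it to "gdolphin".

Rule — delete the first character, then shift every letter 3 places forward in the alphabet (wrapping around).
Starting from "gdolphin": after the first operation, "dolphin"; after the second, "grosklq".

grosklq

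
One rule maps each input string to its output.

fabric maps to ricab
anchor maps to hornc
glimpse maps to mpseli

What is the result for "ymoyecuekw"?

In each case the input is transformed by: delete the first character, then move the first 2 characters to the end (rotate left by 2).
"ymoyecuekw" → "moyecuekw" → "yecuekwmo".

yecuekwmo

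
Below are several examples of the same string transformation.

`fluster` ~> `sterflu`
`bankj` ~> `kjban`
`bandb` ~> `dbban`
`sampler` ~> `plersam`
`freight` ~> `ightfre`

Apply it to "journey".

rneyjou

The rule is to move the first 3 characters to the end (rotate left by 3).
So "journey" becomes "rneyjou".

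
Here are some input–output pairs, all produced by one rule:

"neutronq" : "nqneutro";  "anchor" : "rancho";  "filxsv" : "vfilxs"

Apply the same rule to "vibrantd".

tdvibran

The rule is to swap the front and back halves of the string, then move the first 2 characters to the end (rotate left by 2).
On "vibrantd": the first step gives "antdvibr", and the second then gives "tdvibran".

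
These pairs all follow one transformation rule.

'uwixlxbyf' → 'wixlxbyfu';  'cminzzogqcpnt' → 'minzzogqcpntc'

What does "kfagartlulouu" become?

fagartlulouuk

Looking at the pairs, the operation is to move the first character to the end.
Applying that to "kfagartlulouu" gives "fagartlulouuk".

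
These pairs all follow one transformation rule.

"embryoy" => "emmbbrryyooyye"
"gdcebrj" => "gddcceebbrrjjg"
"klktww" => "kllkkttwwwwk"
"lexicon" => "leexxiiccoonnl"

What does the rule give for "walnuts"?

waallnnuuttssw

What's happening: double every character, then move the first character to the end.
Applying that to "walnuts" gives "waallnnuuttssw".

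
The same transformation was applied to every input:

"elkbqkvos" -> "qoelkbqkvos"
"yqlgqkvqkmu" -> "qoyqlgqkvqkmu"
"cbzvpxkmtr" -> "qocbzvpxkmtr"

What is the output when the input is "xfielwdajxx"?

What's happening: prepend "qo".
For "xfielwdajxx" the result is "qoxfielwdajxx".

qoxfielwdajxx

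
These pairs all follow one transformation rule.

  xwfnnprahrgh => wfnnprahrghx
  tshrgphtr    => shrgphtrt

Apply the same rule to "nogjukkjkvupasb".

The rule is to move the first character to the end.
Doing the same to "nogjukkjkvupasb": "ogjukkjkvupasbn".

ogjukkjkvupasbn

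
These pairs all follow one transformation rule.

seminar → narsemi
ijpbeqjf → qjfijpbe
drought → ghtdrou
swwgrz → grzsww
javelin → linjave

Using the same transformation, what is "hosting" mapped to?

inghost

Looking at the pairs, the operation is to move the last 3 characters to the front (rotate right by 3).
For "hosting" the result is "inghost".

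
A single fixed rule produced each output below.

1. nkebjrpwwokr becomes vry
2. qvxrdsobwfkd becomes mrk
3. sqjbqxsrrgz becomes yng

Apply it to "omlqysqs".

Looking at the pairs, the operation is to shift every letter 7 places forward in the alphabet (wrapping around), then keep only the last 3 characters.
Starting from "omlqysqs": after the first operation, "vtsxfzxz"; after the second, "zxz".

zxz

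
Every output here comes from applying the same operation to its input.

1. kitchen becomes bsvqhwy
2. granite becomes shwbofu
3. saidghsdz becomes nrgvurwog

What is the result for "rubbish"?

Looking at the pairs, the operation is to shift every letter 12 places backward in the alphabet (wrapping around), then reverse the string.
Starting from "rubbish": after the first operation, "fippwgv"; after the second, "vgwppif".

vgwppif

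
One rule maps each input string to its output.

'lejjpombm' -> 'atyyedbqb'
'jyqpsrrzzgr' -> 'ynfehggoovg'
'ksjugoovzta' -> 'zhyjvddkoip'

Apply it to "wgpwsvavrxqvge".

Each output is the input with this applied: shift every letter 11 places backward in the alphabet (wrapping around).
Applying that to "wgpwsvavrxqvge" gives "lvelhkpkgmfkvt".

lvelhkpkgmfkvt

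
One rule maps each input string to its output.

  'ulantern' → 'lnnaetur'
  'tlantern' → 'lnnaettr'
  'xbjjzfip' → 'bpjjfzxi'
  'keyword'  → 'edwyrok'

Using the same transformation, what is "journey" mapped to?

oyruenj

The rule is to swap the first and last characters, then swap each adjacent pair of characters (1↔2, 3↔4, ...).
On "journey": the first step gives "yournej", and the second then gives "oyruenj".
(Check on "xbjjzfip": → "pbjjzfix" → "bpjjfzxi" ✓)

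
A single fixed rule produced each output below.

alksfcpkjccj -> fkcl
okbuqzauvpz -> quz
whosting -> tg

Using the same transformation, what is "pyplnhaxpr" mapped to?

Looking at the pairs, the operation is to move the first 2 characters to the end (rotate left by 2), then keep one character in every 3, starting at position 3 (positions 3rd, 6th, 9th, ...).
For "pyplnhaxpr", step one produces "plnhaxprpy"; step two turns that into "nxp".

nxp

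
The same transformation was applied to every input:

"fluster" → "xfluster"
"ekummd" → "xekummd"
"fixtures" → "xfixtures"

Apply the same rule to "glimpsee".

xglimpsee

The pattern: prepend "x".
On "glimpsee" that produces "xglimpsee".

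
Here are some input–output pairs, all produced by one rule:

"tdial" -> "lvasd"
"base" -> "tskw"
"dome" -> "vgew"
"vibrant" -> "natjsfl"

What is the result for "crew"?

ujwo

Each output is the input with this applied: shift every letter 8 places backward in the alphabet (wrapping around).
For "crew" the result is "ujwo".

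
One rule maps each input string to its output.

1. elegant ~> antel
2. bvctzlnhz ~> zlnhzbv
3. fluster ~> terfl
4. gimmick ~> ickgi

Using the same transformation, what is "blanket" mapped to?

ketbl

The pattern: move the first 2 characters to the end (rotate left by 2), then delete the first 2 characters.
Applying both steps to "blanket": "anketbl", then "ketbl".
(Check on "bvctzlnhz": → "ctzlnhzbv" → "zlnhzbv" ✓)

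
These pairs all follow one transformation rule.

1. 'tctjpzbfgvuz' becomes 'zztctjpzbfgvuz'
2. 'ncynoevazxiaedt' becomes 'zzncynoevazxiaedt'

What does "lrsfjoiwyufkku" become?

The rule is to prepend "zz".
"lrsfjoiwyufkku" → "zzlrsfjoiwyufkku".

zzlrsfjoiwyufkku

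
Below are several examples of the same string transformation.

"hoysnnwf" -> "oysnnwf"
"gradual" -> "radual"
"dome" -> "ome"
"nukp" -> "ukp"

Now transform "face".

ace

In each case the input is transformed by: delete the first character.
"face" → "ace".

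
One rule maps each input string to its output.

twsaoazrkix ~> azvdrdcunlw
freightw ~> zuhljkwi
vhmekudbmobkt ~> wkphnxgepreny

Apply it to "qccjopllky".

bffmrsoont

The rule is to swap the first and last characters, then shift every letter 3 places forward in the alphabet (wrapping around).
Applying both steps to "qccjopllky": "yccjopllkq", then "bffmrsoont".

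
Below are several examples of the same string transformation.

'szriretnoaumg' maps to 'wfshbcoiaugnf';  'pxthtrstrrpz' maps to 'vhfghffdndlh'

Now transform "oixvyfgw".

jmtukcwl

Looking at the pairs, the operation is to move the first 3 characters to the end (rotate left by 3), then shift every letter 12 places backward in the alphabet (wrapping around).
Starting from "oixvyfgw": after the first operation, "vyfgwoix"; after the second, "jmtukcwl".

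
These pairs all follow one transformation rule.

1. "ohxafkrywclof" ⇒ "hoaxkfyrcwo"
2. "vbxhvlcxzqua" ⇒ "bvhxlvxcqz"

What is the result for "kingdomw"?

ikgnod

In each case the input is transformed by: swap each adjacent pair of characters (1↔2, 3↔4, ...), then delete the last 2 characters.
Doing the same to "kingdomw": "ikgnod".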